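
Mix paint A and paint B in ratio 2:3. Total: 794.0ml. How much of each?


Total parts = 2 + 3 = 5
paint A: 794.0 × 2/5 = 317.6ml
paint B: 794.0 × 3/5 = 476.4ml
= 317.6ml and 476.4ml

317.6ml and 476.4ml


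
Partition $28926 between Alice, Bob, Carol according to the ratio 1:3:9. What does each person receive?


Total parts = 1 + 3 + 9 = 13
Alice: 28926 × 1/13 = 2225.08
Bob: 28926 × 3/13 = 6675.23
Carol: 28926 × 9/13 = 20025.69
= Alice: $2225.08, Bob: $6675.23, Carol: $20025.69

Alice: $2225.08, Bob: $6675.23, Carol: $20025.69


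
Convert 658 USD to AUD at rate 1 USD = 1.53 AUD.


Amount × rate = 658 × 1.53
= 1006.74 AUD

1006.74 AUD


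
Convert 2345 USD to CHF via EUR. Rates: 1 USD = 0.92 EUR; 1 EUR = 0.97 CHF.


Step 1: 2345 USD × 0.92 = 2157.40 EUR
Step 2: 2157.40 EUR × 0.97 = 2092.68 CHF
Implied rate USD→CHF = 0.92 × 0.97 = 0.8924
= 2092.68 CHF

2092.68 CHF


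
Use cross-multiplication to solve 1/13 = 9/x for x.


Cross multiply: 1 × x = 13 × 9
1x = 117
x = 117 / 1
= 117.00

117.00


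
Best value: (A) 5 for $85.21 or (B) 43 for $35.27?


Deal A: $85.21/5 = $17.0420/unit
Deal B: $35.27/43 = $0.8202/unit
B is cheaper per unit
= Deal B

Deal B


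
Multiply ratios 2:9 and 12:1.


Compound ratio = (2×12) : (9×1)
= 24:9
GCD = 3
= 8:3

8:3


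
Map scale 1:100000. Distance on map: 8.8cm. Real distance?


Real distance = map distance × scale
= 8.8cm × 100000
= 880000 cm = 8800.0 m
= 8.800 km

8.800 km


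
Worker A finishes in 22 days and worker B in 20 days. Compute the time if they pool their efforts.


Rate of A = 1/22 per day
Rate of B = 1/20 per day
Combined rate = 1/22 + 1/20 = 42/440 ≈ 0.0955 per day
Days = 1 / combined rate = 440/42
≈ 10.48 days

10.48 days


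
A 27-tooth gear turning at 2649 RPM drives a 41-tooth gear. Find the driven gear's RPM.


Gear ratio = 27:41 = 27:41
RPM_B = RPM_A × (teeth_A / teeth_B)
= 2649 × (27/41)
= 1744.5 RPM

1744.5 RPM


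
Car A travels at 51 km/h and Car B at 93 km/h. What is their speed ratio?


Ratio = 51:93
GCD = 3
Simplified = 17:31
Time ratio (same distance) = 31:17
Speed ratio = 17:31

17:31


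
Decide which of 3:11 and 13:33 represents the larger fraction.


3/11 = 0.2727
13/33 = 0.3939
0.2727 < 0.3939, so 3:11 is less
= 13:33

13:33


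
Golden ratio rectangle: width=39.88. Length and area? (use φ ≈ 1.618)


φ = (1 + √5) / 2 ≈ 1.618
Length = width × φ = 39.88 × 1.618 = 64.52584
≈ 64.53
Area = width × length = 39.88 × 64.52584 = 2573.2904992 ≈ 2573.29
= Length: 64.53, Area: 2573.29

Length: 64.53, Area: 2573.29


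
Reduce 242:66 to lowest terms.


GCD(242, 66) = 22
242/22 : 66/22
= 11:3

11:3


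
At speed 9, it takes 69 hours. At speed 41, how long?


Inverse proportion: x × y = constant
k = 9 × 69 = 621
y₂ = k / 41 = 621 / 41
= 15.15

15.15


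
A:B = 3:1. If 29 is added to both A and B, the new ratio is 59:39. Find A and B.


Let A = 3k, B = 1k.
(3k + 29) / (1k + 29) = 59/39
Cross-multiply: 39(3k + 29) = 59(1k + 29)
117k + 1131 = 59k + 1711
117k - 59k = 1711 - 1131
58k = 580
k = 580/58 = 10
A = 3×10 = 30, B = 1×10 = 10
= A = 30, B = 10

A = 30, B = 10


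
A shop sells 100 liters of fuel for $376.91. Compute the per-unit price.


Unit rate = total / quantity
= 376.91 / 100
= $3.77 per unit

$3.77 per unit


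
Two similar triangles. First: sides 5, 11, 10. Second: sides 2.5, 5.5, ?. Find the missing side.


Scale factor = 2.5/5 = 0.5
Missing side = 10 × 0.5
= 5.0

5.0


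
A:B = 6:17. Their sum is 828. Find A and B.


Let A = 6k, B = 17k.
6k + 17k = 828
23k = 828 → k = 828/23 = 36
A = 6×36 = 216, B = 17×36 = 612
= A = 216, B = 612

A = 216, B = 612


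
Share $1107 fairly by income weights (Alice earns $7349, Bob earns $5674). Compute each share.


Total income = 7349 + 5674 = $13023
Alice: $1107 × 7349/13023 = $624.69
Bob: $1107 × 5674/13023 = $482.31
= Alice: $624.69, Bob: $482.31

Alice: $624.69, Bob: $482.31


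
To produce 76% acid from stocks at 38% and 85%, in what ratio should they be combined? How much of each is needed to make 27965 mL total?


Let x parts of 38% mix with y parts of 85%.
38x + 85y = 76(x + y)
38x + 85y = 76x + 76y
x(38 - 76) = y(76 - 85)
x/y = (85 - 76)/(76 - 38) = 9/38
Simplify: 9:38
Total parts = 47; one part = 27965/47 = 595.00 mL
38% solution: 9×595.00 = 5355.00 mL
85% solution: 38×595.00 = 22610.00 mL
= ratio 9:38; 5355.00 mL and 22610.00 mL

ratio 9:38; 5355.00 mL and 22610.00 mL


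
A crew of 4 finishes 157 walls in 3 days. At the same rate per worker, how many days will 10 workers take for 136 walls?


Days ∝ work / workers, so d₂ = d₁ × (m₁/m₂) × (w₂/w₁)
Workers factor (inverse): 4/10 = 0.4000
Work factor (direct): 136/157 ≈ 0.8662
d₂ = 3 × 4/10 × 136/157 = (3 × 4 × 136) / (10 × 157) = 1632/1570
≈ 1.04 days

1.04 days


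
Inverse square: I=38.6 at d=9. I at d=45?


I₁d₁² = I₂d₂²
I₂ = I₁ × (d₁/d₂)²
= 38.6 × (9/45)²
= 38.6 × 81/2025
= 3126.6/2025
= 1.5440

1.5440


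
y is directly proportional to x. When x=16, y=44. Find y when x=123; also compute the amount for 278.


Direct proportion: y/x = constant
k = 44/16 = 2.7500
y at x=123: k × 123 = 44 × 123 / 16 = 5412/16 = 338.25
y at x=278: k × 278 = 44 × 278 / 16 = 12232/16 = 764.50
= 338.25 and 764.50

338.25 and 764.50


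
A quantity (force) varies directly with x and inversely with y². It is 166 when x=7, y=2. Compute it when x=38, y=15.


z = k·x/y²
Solve for k using the known point: k = z·y²/x = 166×4/7 = 664/7 ≈ 94.8571
Now evaluate at x=38, y=15:
z = k × 38 / 225 = (664 × 38) / (7 × 225) = 25232/1575
≈ 16.0203

16.0203


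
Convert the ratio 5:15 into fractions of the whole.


Total parts = 5 + 15 = 20
First part: 5/20 = 1/4
Second part: 15/20 = 3/4
= 1/4 and 3/4

1/4 and 3/4


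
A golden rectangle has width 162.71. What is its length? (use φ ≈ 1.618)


φ = (1 + √5) / 2 ≈ 1.618
Length = width × φ = 162.71 × 1.618 = 263.26478
≈ 263.26

263.26


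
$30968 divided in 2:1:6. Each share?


Total parts = 2 + 1 + 6 = 9
Part 1: 30968 × 2/9 = 6881.78
Part 2: 30968 × 1/9 = 3440.89
Part 3: 30968 × 6/9 = 20645.33
= Part 1: $6881.78, Part 2: $3440.89, Part 3: $20645.33

Part 1: $6881.78, Part 2: $3440.89, Part 3: $20645.33


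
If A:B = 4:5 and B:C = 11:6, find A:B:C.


Match B: multiply A:B by 11 → 44:55
Multiply B:C by 5 → 55:30
Combined: 44:55:30
GCD = 1
= 44:55:30

44:55:30


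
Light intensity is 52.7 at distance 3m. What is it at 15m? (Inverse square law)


I₁d₁² = I₂d₂²
I₂ = I₁ × (d₁/d₂)²
= 52.7 × (3/15)²
= 52.7 × 9/225
= 474.3/225
= 2.1080

2.1080


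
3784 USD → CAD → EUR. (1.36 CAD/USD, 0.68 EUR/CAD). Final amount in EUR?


Step 1: 3784 USD × 1.36 = 5146.24 CAD
Step 2: 5146.24 CAD × 0.68 = 3499.44 EUR
Implied rate USD→EUR = 1.36 × 0.68 = 0.9248
= 3499.44 EUR

3499.44 EUR


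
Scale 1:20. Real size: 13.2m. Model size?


Model size = real / scale
= 13.2 / 20
= 0.6600 m

0.6600 m


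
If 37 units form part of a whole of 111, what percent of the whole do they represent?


Percentage = (part / whole) × 100
= (37 / 111) × 100
≈ 33.33%

33.33%


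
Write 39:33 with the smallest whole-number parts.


GCD(39, 33) = 3
39/3 : 33/3
= 13:11

13:11


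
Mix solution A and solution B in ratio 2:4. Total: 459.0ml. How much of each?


Total parts = 2 + 4 = 6
solution A: 459.0 × 2/6 = 153.0ml
solution B: 459.0 × 4/6 = 306.0ml
= 153.0ml and 306.0ml

153.0ml and 306.0ml


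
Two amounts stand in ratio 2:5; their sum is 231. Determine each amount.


Let A = 2k, B = 5k.
2k + 5k = 231
7k = 231 → k = 231/7 = 33
A = 2×33 = 66, B = 5×33 = 165
= A = 66, B = 165

A = 66, B = 165


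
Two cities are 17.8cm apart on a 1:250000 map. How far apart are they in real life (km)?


Real distance = map distance × scale
= 17.8cm × 250000
= 4450000 cm = 44500.0 m
= 44.500 km

44.500 km


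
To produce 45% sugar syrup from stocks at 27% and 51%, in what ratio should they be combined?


Let x parts of 27% mix with y parts of 51%.
27x + 51y = 45(x + y)
27x + 51y = 45x + 45y
x(27 - 45) = y(45 - 51)
x/y = (51 - 45)/(45 - 27) = 6/18
Simplify: 1:3
= 1:3

1:3


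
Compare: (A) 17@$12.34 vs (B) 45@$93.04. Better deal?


Deal A: $12.34/17 = $0.7259/unit
Deal B: $93.04/45 = $2.0676/unit
A is cheaper per unit
= Deal A

Deal A


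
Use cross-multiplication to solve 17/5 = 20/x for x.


Cross multiply: 17 × x = 5 × 20
17x = 100
x = 100 / 17
= 5.88

5.88


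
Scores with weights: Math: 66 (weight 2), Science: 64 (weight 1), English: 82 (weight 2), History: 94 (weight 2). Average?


Numerator = 66×2 + 64×1 + 82×2 + 94×2
= 132 + 64 + 164 + 188
= 548
Total weight = 7
Weighted avg = 548/7
= 78.29

78.29


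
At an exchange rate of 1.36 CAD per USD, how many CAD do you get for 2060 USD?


Amount × rate = 2060 × 1.36
= 2801.60 CAD

2801.60 CAD


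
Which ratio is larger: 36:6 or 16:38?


36/6 = 6.0000
16/38 = 0.4211
6.0000 > 0.4211, so 36:6 is greater
= 36:6

36:6


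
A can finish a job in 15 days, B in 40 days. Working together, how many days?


Rate of A = 1/15 per day
Rate of B = 1/40 per day
Combined rate = 1/15 + 1/40 = 55/600 ≈ 0.0917 per day
Days = 1 / combined rate = 600/55
≈ 10.91 days

10.91 days


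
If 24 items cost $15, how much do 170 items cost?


Direct proportion: y/x = constant
k = 15/24 = 0.6250
y₂ = k × 170 = 15 × 170 / 24 = 2550/24
= 106.25

106.25


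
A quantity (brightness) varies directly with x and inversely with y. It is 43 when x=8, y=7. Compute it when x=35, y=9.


z = k·x/y
Solve for k using the known point: k = z·y/x = 43×7/8 = 301/8 = 37.6250
Now evaluate at x=35, y=9:
z = k × 35 / 9 = (301 × 35) / (8 × 9) = 10535/72
≈ 146.3194

146.3194


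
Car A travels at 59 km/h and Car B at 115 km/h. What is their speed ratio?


Ratio = 59:115
GCD = 1
Simplified = 59:115
Time ratio (same distance) = 115:59
Speed ratio = 59:115

59:115


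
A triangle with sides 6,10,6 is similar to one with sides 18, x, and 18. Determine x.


Scale factor = 18/6 = 3
Missing side = 10 × 3
= 30.0

30.0


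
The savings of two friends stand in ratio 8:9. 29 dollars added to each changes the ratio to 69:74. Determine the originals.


Let A = 8k, B = 9k.
(8k + 29) / (9k + 29) = 69/74
Cross-multiply: 74(8k + 29) = 69(9k + 29)
592k + 2146 = 621k + 2001
592k - 621k = 2001 - 2146
-29k = -145
k = -145/-29 = 5
A = 8×5 = 40, B = 9×5 = 45
= A = 40, B = 45

A = 40, B = 45


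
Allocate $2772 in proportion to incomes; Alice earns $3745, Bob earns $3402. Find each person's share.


Total income = 3745 + 3402 = $7147
Alice: $2772 × 3745/7147 = $1452.52
Bob: $2772 × 3402/7147 = $1319.48
= Alice: $1452.52, Bob: $1319.48

Alice: $1452.52, Bob: $1319.48


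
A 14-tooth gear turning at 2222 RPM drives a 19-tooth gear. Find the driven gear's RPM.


Gear ratio = 14:19 = 14:19
RPM_B = RPM_A × (teeth_A / teeth_B)
= 2222 × (14/19)
= 1637.3 RPM

1637.3 RPM


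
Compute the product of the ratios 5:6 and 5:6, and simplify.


Compound ratio = (5×5) : (6×6)
= 25:36
GCD = 1
= 25:36

25:36


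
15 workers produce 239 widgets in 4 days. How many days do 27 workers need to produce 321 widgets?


Days ∝ work / workers, so d₂ = d₁ × (m₁/m₂) × (w₂/w₁)
Workers factor (inverse): 15/27 ≈ 0.5556
Work factor (direct): 321/239 ≈ 1.3431
d₂ = 4 × 15/27 × 321/239 = (4 × 15 × 321) / (27 × 239) = 19260/6453
≈ 2.98 days

2.98 days


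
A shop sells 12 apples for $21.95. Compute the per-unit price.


Unit rate = total / quantity
= 21.95 / 12
= $1.83 per unit

$1.83 per unit


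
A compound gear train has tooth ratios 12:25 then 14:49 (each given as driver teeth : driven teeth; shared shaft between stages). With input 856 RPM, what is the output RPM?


Stage 1: RPM_B = RPM_A × t_A/t_B = 856 × 12/25 = 10272/25 = 410.88
B and C share a shaft → RPM_C = RPM_B
Stage 2: RPM_D = RPM_C × t_C/t_D = RPM_A × (t_A×t_C)/(t_B×t_D)
Overall ratio = (12×14)/(25×49) = 168/1225
RPM_D = 856 × 168/1225 = 143808/1225
≈ 117.39 RPM

117.39 RPM


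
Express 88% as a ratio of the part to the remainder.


88% means 88 parts out of 100; remainder = 12
Part : remainder = 88:12
GCD = 4
= 22:3

22:3


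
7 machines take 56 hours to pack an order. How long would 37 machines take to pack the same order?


Inverse proportion: x × y = constant
k = 7 × 56 = 392
y₂ = k / 37 = 392 / 37
= 10.59

10.59


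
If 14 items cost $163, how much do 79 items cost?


Direct proportion: y/x = constant
k = 163/14 ≈ 11.6429
y₂ = k × 79 = 163 × 79 / 14 = 12877/14
≈ 919.79

919.79


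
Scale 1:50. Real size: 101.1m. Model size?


Model size = real / scale
= 101.1 / 50
= 2.0220 m

2.0220 m


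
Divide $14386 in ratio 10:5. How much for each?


Total parts = 10 + 5 = 15
Part 1: 14386 × 10/15 = 9590.67
Part 2: 14386 × 5/15 = 4795.33
= Part 1: $9590.67, Part 2: $4795.33

Part 1: $9590.67, Part 2: $4795.33


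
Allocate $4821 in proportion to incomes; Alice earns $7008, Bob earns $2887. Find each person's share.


Total income = 7008 + 2887 = $9895
Alice: $4821 × 7008/9895 = $3414.41
Bob: $4821 × 2887/9895 = $1406.59
= Alice: $3414.41, Bob: $1406.59

Alice: $3414.41, Bob: $1406.59


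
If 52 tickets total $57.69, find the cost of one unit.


Unit rate = total / quantity
= 57.69 / 52
= $1.11 per unit

$1.11 per unit


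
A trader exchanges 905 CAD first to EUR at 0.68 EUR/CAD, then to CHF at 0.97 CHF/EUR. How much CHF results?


Step 1: 905 CAD × 0.68 = 615.40 EUR
Step 2: 615.40 EUR × 0.97 = 596.94 CHF
Implied rate CAD→CHF = 0.68 × 0.97 = 0.6596
= 596.94 CHF

596.94 CHF


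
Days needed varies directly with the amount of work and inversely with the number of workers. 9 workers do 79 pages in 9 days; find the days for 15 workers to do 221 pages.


Days ∝ work / workers, so d₂ = d₁ × (m₁/m₂) × (w₂/w₁)
Workers factor (inverse): 9/15 = 0.6000
Work factor (direct): 221/79 ≈ 2.7975
d₂ = 9 × 9/15 × 221/79 = (9 × 9 × 221) / (15 × 79) = 17901/1185
≈ 15.11 days

15.11 days


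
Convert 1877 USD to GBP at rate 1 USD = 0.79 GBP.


Amount × rate = 1877 × 0.79
= 1482.83 GBP

1482.83 GBP


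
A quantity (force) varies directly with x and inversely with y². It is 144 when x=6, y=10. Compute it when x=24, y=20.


z = k·x/y²
Solve for k using the known point: k = z·y²/x = 144×100/6 = 14400/6 = 2400.0000
Now evaluate at x=24, y=20:
z = k × 24 / 400 = (14400 × 24) / (6 × 400) = 345600/2400
= 144.0000

144.0000


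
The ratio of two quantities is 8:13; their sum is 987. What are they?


Let A = 8k, B = 13k.
8k + 13k = 987
21k = 987 → k = 987/21 = 47
A = 8×47 = 376, B = 13×47 = 611
= A = 376, B = 611

A = 376, B = 611


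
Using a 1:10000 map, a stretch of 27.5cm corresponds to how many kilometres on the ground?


Real distance = map distance × scale
= 27.5cm × 10000
= 275000 cm = 2750.0 m
= 2.750 km

2.750 km


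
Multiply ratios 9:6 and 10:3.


Compound ratio = (9×10) : (6×3)
= 90:18
GCD = 18
= 5:1

5:1


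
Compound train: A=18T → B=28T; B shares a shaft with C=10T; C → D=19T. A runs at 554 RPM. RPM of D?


Stage 1: RPM_B = RPM_A × t_A/t_B = 554 × 18/28 = 9972/28 ≈ 356.14
B and C share a shaft → RPM_C = RPM_B
Stage 2: RPM_D = RPM_C × t_C/t_D = RPM_A × (t_A×t_C)/(t_B×t_D)
Overall ratio = (18×10)/(28×19) = 180/532
RPM_D = 554 × 180/532 = 99720/532
≈ 187.44 RPM

187.44 RPM


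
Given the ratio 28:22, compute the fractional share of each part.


Total parts = 28 + 22 = 50
First part: 28/50 = 14/25
Second part: 22/50 = 11/25
= 14/25 and 11/25

14/25 and 11/25


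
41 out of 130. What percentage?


Percentage = (part / whole) × 100
= (41 / 130) × 100
≈ 31.54%

31.54%


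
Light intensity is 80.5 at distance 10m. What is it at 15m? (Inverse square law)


I₁d₁² = I₂d₂²
I₂ = I₁ × (d₁/d₂)²
= 80.5 × (10/15)²
= 80.5 × 100/225
= 8050/225
≈ 35.7778

35.7778


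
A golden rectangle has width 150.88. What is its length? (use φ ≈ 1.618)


φ = (1 + √5) / 2 ≈ 1.618
Length = width × φ = 150.88 × 1.618 = 244.12384
≈ 244.12

244.12


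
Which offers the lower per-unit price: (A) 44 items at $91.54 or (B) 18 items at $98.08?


Deal A: $91.54/44 = $2.0805/unit
Deal B: $98.08/18 = $5.4489/unit
A is cheaper per unit
= Deal A

Deal A


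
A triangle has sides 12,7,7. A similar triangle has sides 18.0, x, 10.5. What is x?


Scale factor = 18.0/12 = 1.5
Missing side = 7 × 1.5
= 10.5

10.5


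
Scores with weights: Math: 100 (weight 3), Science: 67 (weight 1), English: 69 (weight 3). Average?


Numerator = 100×3 + 67×1 + 69×3
= 300 + 67 + 207
= 574
Total weight = 7
Weighted avg = 574/7
= 82.00

82.00


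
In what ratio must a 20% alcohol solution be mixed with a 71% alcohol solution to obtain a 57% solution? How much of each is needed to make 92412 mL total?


Let x parts of 20% mix with y parts of 71%.
20x + 71y = 57(x + y)
20x + 71y = 57x + 57y
x(20 - 57) = y(57 - 71)
x/y = (71 - 57)/(57 - 20) = 14/37
Simplify: 14:37
Total parts = 51; one part = 92412/51 = 1812.00 mL
20% solution: 14×1812.00 = 25368.00 mL
71% solution: 37×1812.00 = 67044.00 mL
= ratio 14:37; 25368.00 mL and 67044.00 mL

ratio 14:37; 25368.00 mL and 67044.00 mL


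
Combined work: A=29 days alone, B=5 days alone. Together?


Rate of A = 1/29 per day
Rate of B = 1/5 per day
Combined rate = 1/29 + 1/5 = 34/145 ≈ 0.2345 per day
Days = 1 / combined rate = 145/34
≈ 4.26 days

4.26 days


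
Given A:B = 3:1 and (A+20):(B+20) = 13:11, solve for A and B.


Let A = 3k, B = 1k.
(3k + 20) / (1k + 20) = 13/11
Cross-multiply: 11(3k + 20) = 13(1k + 20)
33k + 220 = 13k + 260
33k - 13k = 260 - 220
20k = 40
k = 40/20 = 2
A = 3×2 = 6, B = 1×2 = 2
= A = 6, B = 2

A = 6, B = 2


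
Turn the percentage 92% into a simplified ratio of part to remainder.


92% means 92 parts out of 100; remainder = 8
Part : remainder = 92:8
GCD = 4
= 23:2

23:2


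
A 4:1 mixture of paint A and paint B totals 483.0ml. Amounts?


Total parts = 4 + 1 = 5
paint A: 483.0 × 4/5 = 386.4ml
paint B: 483.0 × 1/5 = 96.6ml
= 386.4ml and 96.6ml

386.4ml and 96.6ml


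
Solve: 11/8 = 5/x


Cross multiply: 11 × x = 8 × 5
11x = 40
x = 40 / 11
= 3.64

3.64


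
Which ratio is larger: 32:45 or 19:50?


32/45 = 0.7111
19/50 = 0.3800
0.7111 > 0.3800, so 32:45 is greater
= 32:45

32:45


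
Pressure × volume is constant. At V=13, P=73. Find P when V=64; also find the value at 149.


Inverse proportion: x × y = constant
k = 13 × 73 = 949
At x=64: k/64 = 14.83
At x=149: k/149 = 6.37
= 14.83 and 6.37

14.83 and 6.37


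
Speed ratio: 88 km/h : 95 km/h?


Ratio = 88:95
GCD = 1
Simplified = 88:95
Time ratio (same distance) = 95:88
Speed ratio = 88:95

88:95


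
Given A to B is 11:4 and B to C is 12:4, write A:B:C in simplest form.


Match B: multiply A:B by 12 → 132:48
Multiply B:C by 4 → 48:16
Combined: 132:48:16
GCD = 4
= 33:12:4

33:12:4


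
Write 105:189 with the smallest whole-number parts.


GCD(105, 189) = 21
105/21 : 189/21
= 5:9

5:9


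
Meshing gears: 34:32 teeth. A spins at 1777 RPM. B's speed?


Gear ratio = 34:32 = 17:16
RPM_B = RPM_A × (teeth_A / teeth_B)
= 1777 × (34/32)
= 1888.1 RPM

1888.1 RPM


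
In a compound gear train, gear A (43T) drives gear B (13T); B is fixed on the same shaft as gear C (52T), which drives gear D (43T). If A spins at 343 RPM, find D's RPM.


Stage 1: RPM_B = RPM_A × t_A/t_B = 343 × 43/13 = 14749/13 ≈ 1134.54
B and C share a shaft → RPM_C = RPM_B
Stage 2: RPM_D = RPM_C × t_C/t_D = RPM_A × (t_A×t_C)/(t_B×t_D)
Overall ratio = (43×52)/(13×43) = 2236/559
RPM_D = 343 × 2236/559 = 766948/559
= 1372.00 RPM

1372.00 RPM


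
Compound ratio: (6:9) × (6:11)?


Compound ratio = (6×6) : (9×11)
= 36:99
GCD = 9
= 4:11

4:11


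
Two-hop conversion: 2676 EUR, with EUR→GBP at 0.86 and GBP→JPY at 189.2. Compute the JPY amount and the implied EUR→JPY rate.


Step 1: 2676 EUR × 0.86 = 2301.36 GBP
Step 2: 2301.36 GBP × 189.2 = 435417.31 JPY
Implied rate EUR→JPY = 0.86 × 189.2 = 162.7120
= 435417.31 JPY; implied rate 162.7120 JPY/EUR

435417.31 JPY; implied rate 162.7120 JPY/EUR


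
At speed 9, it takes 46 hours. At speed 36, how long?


Inverse proportion: x × y = constant
k = 9 × 46 = 414
y₂ = k / 36 = 414 / 36
= 11.50

11.50


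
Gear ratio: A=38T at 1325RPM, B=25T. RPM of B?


Gear ratio = 38:25 = 38:25
RPM_B = RPM_A × (teeth_A / teeth_B)
= 1325 × (38/25)
= 2014.0 RPM

2014.0 RPM


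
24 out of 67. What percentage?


Percentage = (part / whole) × 100
= (24 / 67) × 100
≈ 35.82%

35.82%


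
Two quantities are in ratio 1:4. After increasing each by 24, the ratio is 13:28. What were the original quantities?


Let A = 1k, B = 4k.
(1k + 24) / (4k + 24) = 13/28
Cross-multiply: 28(1k + 24) = 13(4k + 24)
28k + 672 = 52k + 312
28k - 52k = 312 - 672
-24k = -360
k = -360/-24 = 15
A = 1×15 = 15, B = 4×15 = 60
= A = 15, B = 60

A = 15, B = 60


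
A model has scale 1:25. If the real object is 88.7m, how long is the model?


Model size = real / scale
= 88.7 / 25
= 3.5480 m

3.5480 m


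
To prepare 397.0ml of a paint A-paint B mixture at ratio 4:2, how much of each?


Total parts = 4 + 2 = 6
paint A: 397.0 × 4/6 = 264.7ml
paint B: 397.0 × 2/6 = 132.3ml
= 264.7ml and 132.3ml

264.7ml and 132.3ml


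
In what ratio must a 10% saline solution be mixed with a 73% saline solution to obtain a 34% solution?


Let x parts of 10% mix with y parts of 73%.
10x + 73y = 34(x + y)
10x + 73y = 34x + 34y
x(10 - 34) = y(34 - 73)
x/y = (73 - 34)/(34 - 10) = 39/24
Simplify: 13:8
= 13:8

13:8


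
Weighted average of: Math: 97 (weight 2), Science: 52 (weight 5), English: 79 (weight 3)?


Numerator = 97×2 + 52×5 + 79×3
= 194 + 260 + 237
= 691
Total weight = 10
Weighted avg = 691/10
= 69.10

69.10


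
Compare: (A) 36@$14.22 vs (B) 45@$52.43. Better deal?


Deal A: $14.22/36 = $0.3950/unit
Deal B: $52.43/45 = $1.1651/unit
A is cheaper per unit
= Deal A

Deal A


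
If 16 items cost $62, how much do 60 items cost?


Direct proportion: y/x = constant
k = 62/16 = 3.8750
y₂ = k × 60 = 62 × 60 / 16 = 3720/16
= 232.50

232.50


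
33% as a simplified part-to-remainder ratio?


33% means 33 parts out of 100; remainder = 67
Part : remainder = 33:67
GCD = 1
= 33:67

33:67


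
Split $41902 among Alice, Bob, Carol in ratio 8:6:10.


Total parts = 8 + 6 + 10 = 24
Alice: 41902 × 8/24 = 13967.33
Bob: 41902 × 6/24 = 10475.50
Carol: 41902 × 10/24 = 17459.17
= Alice: $13967.33, Bob: $10475.50, Carol: $17459.17

Alice: $13967.33, Bob: $10475.50, Carol: $17459.17


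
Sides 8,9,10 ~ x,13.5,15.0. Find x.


Scale factor = 13.5/9 = 1.5
Missing side = 8 × 1.5
= 12.0

12.0


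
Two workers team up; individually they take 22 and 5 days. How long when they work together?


Rate of A = 1/22 per day
Rate of B = 1/5 per day
Combined rate = 1/22 + 1/5 = 27/110 ≈ 0.2455 per day
Days = 1 / combined rate = 110/27
≈ 4.07 days

4.07 days


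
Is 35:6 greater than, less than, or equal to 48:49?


35/6 = 5.8333
48/49 = 0.9796
5.8333 > 0.9796, so 35:6 is greater
= greater than

greater than


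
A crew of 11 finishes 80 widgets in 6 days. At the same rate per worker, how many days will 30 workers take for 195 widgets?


Days ∝ work / workers, so d₂ = d₁ × (m₁/m₂) × (w₂/w₁)
Workers factor (inverse): 11/30 ≈ 0.3667
Work factor (direct): 195/80 = 2.4375
d₂ = 6 × 11/30 × 195/80 = (6 × 11 × 195) / (30 × 80) = 12870/2400
≈ 5.36 days

5.36 days


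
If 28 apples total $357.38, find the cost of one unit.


Unit rate = total / quantity
= 357.38 / 28
= $12.76 per unit

$12.76 per unit


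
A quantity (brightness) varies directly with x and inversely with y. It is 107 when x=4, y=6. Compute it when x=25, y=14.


z = k·x/y
Solve for k using the known point: k = z·y/x = 107×6/4 = 642/4 = 160.5000
Now evaluate at x=25, y=14:
z = k × 25 / 14 = (642 × 25) / (4 × 14) = 16050/56
≈ 286.6071

286.6071


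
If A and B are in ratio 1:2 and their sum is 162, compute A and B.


Let A = 1k, B = 2k.
1k + 2k = 162
3k = 162 → k = 162/3 = 54
A = 1×54 = 54, B = 2×54 = 108
= A = 54, B = 108

A = 54, B = 108


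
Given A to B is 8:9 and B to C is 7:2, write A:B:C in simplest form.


Match B: multiply A:B by 7 → 56:63
Multiply B:C by 9 → 63:18
Combined: 56:63:18
GCD = 1
= 56:63:18

56:63:18


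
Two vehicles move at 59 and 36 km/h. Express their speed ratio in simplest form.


Ratio = 59:36
GCD = 1
Simplified = 59:36
Time ratio (same distance) = 36:59
Speed ratio = 59:36

59:36


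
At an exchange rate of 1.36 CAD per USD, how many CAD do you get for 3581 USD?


Amount × rate = 3581 × 1.36
= 4870.16 CAD

4870.16 CAD


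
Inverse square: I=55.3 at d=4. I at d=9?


I₁d₁² = I₂d₂²
I₂ = I₁ × (d₁/d₂)²
= 55.3 × (4/9)²
= 55.3 × 16/81
= 884.8/81
≈ 10.9235

10.9235


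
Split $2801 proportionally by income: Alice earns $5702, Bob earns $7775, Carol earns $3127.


Total income = 5702 + 7775 + 3127 = $16604
Alice: $2801 × 5702/16604 = $961.89
Bob: $2801 × 7775/16604 = $1311.60
Carol: $2801 × 3127/16604 = $527.51
= Alice: $961.89, Bob: $1311.60, Carol: $527.51

Alice: $961.89, Bob: $1311.60, Carol: $527.51


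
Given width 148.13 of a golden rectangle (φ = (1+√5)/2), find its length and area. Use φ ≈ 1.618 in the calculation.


φ = (1 + √5) / 2 ≈ 1.618
Length = width × φ = 148.13 × 1.618 = 239.67434
≈ 239.67
Area = width × length = 148.13 × 239.67434 = 35502.9599842 ≈ 35502.96
= Length: 239.67, Area: 35502.96

Length: 239.67, Area: 35502.96


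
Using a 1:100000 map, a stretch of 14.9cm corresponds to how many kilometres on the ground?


Real distance = map distance × scale
= 14.9cm × 100000
= 1490000 cm = 14900.0 m
= 14.900 km

14.900 km


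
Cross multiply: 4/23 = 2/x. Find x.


Cross multiply: 4 × x = 23 × 2
4x = 46
x = 46 / 4
= 11.50

11.50


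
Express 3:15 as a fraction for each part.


Total parts = 3 + 15 = 18
First part: 3/18 = 1/6
Second part: 15/18 = 5/6
= 1/6 and 5/6

1/6 and 5/6


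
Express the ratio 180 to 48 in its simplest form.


GCD(180, 48) = 12
180/12 : 48/12
= 15:4

15:4


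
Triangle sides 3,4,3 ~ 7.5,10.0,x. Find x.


Scale factor = 7.5/3 = 2.5
Missing side = 3 × 2.5
= 7.5

7.5


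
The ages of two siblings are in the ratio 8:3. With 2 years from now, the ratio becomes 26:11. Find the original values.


Let A = 8k, B = 3k.
(8k + 2) / (3k + 2) = 26/11
Cross-multiply: 11(8k + 2) = 26(3k + 2)
88k + 22 = 78k + 52
88k - 78k = 52 - 22
10k = 30
k = 30/10 = 3
A = 8×3 = 24, B = 3×3 = 9
= A = 24, B = 9

A = 24, B = 9


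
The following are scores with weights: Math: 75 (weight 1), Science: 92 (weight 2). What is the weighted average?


Numerator = 75×1 + 92×2
= 75 + 184
= 259
Total weight = 3
Weighted avg = 259/3
= 86.33

86.33


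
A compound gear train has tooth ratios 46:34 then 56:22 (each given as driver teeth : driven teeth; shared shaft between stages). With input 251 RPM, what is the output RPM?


Stage 1: RPM_B = RPM_A × t_A/t_B = 251 × 46/34 = 11546/34 ≈ 339.59
B and C share a shaft → RPM_C = RPM_B
Stage 2: RPM_D = RPM_C × t_C/t_D = RPM_A × (t_A×t_C)/(t_B×t_D)
Overall ratio = (46×56)/(34×22) = 2576/748
RPM_D = 251 × 2576/748 = 646576/748
≈ 864.41 RPM

864.41 RPM


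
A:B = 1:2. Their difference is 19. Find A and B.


Let A = 1k, B = 2k.
2k - 1k = 19
1k = 19 → k = 19/1 = 19
A = 1×19 = 19, B = 2×19 = 38
= A = 19, B = 38

A = 19, B = 38


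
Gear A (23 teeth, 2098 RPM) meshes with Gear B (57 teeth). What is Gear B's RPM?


Gear ratio = 23:57 = 23:57
RPM_B = RPM_A × (teeth_A / teeth_B)
= 2098 × (23/57)
= 846.6 RPM

846.6 RPM


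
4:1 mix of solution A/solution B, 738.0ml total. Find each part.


Total parts = 4 + 1 = 5
solution A: 738.0 × 4/5 = 590.4ml
solution B: 738.0 × 1/5 = 147.6ml
= 590.4ml and 147.6ml

590.4ml and 147.6ml


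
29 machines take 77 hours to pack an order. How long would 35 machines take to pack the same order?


Inverse proportion: x × y = constant
k = 29 × 77 = 2233
y₂ = k / 35 = 2233 / 35
= 63.80

63.80


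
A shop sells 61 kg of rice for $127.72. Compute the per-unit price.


Unit rate = total / quantity
= 127.72 / 61
= $2.09 per unit

$2.09 per unit


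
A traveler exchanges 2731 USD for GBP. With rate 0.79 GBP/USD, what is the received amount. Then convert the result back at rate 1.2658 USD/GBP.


Amount × rate = 2731 × 0.79 = 2157.49 GBP
Round-trip: 2157.49 × 1.2658 = 2730.95 USD
= 2157.49 GBP, then 2730.95 USD

2157.49 GBP, then 2730.95 USD


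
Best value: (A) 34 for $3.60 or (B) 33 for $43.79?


Deal A: $3.60/34 = $0.1059/unit
Deal B: $43.79/33 = $1.3270/unit
A is cheaper per unit
= Deal A

Deal A


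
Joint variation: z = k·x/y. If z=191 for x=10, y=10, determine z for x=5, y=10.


z = k·x/y
Solve for k using the known point: k = z·y/x = 191×10/10 = 1910/10 = 191.0000
Now evaluate at x=5, y=10:
z = k × 5 / 10 = (1910 × 5) / (10 × 10) = 9550/100
= 95.5000

95.5000


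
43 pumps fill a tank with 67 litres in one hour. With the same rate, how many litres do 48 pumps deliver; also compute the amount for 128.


Direct proportion: y/x = constant
k = 67/43 ≈ 1.5581
y at x=48: k × 48 = 67 × 48 / 43 = 3216/43 ≈ 74.79
y at x=128: k × 128 = 67 × 128 / 43 = 8576/43 ≈ 199.44
= 74.79 and 199.44

74.79 and 199.44


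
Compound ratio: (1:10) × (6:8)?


Compound ratio = (1×6) : (10×8)
= 6:80
GCD = 2
= 3:40

3:40


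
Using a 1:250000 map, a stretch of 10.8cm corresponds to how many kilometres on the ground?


Real distance = map distance × scale
= 10.8cm × 250000
= 2700000 cm = 27000.0 m
= 27.000 km

27.000 km


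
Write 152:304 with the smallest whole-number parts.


GCD(152, 304) = 152
152/152 : 304/152
= 1:2

1:2


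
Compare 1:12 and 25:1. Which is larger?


1/12 = 0.0833
25/1 = 25.0000
0.0833 < 25.0000, so 1:12 is less
= 25:1

25:1


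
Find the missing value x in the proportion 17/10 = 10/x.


Cross multiply: 17 × x = 10 × 10
17x = 100
x = 100 / 17
= 5.88

5.88


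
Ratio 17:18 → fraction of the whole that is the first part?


Total parts = 17 + 18 = 35
First part: 17/35 = 17/35
= 17/35

17/35


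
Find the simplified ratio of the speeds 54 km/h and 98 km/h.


Ratio = 54:98
GCD = 2
Simplified = 27:49
Time ratio (same distance) = 49:27
Speed ratio = 27:49

27:49


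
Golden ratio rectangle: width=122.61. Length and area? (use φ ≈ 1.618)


φ = (1 + √5) / 2 ≈ 1.618
Length = width × φ = 122.61 × 1.618 = 198.38298
≈ 198.38
Area = width × length = 122.61 × 198.38298 = 24323.7371778 ≈ 24323.74
= Length: 198.38, Area: 24323.74

Length: 198.38, Area: 24323.74


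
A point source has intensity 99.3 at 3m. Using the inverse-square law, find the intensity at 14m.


I₁d₁² = I₂d₂²
I₂ = I₁ × (d₁/d₂)²
= 99.3 × (3/14)²
= 99.3 × 9/196
= 893.7/196
≈ 4.5597

4.5597


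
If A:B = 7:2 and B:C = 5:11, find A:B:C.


Match B: multiply A:B by 5 → 35:10
Multiply B:C by 2 → 10:22
Combined: 35:10:22
GCD = 1
= 35:10:22

35:10:22


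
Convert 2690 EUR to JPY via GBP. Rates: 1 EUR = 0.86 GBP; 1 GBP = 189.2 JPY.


Step 1: 2690 EUR × 0.86 = 2313.40 GBP
Step 2: 2313.40 GBP × 189.2 = 437695.28 JPY
Implied rate EUR→JPY = 0.86 × 189.2 = 162.7120
= 437695.28 JPY

437695.28 JPY


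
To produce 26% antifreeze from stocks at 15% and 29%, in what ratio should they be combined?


Let x parts of 15% mix with y parts of 29%.
15x + 29y = 26(x + y)
15x + 29y = 26x + 26y
x(15 - 26) = y(26 - 29)
x/y = (29 - 26)/(26 - 15) = 3/11
Simplify: 3:11
= 3:11

3:11


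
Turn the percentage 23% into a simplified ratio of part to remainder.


23% means 23 parts out of 100; remainder = 77
Part : remainder = 23:77
GCD = 1
= 23:77

23:77


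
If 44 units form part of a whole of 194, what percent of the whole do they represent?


Percentage = (part / whole) × 100
= (44 / 194) × 100
≈ 22.68%

22.68%


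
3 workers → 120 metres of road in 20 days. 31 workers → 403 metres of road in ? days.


Days ∝ work / workers, so d₂ = d₁ × (m₁/m₂) × (w₂/w₁)
Workers factor (inverse): 3/31 ≈ 0.0968
Work factor (direct): 403/120 ≈ 3.3583
d₂ = 20 × 3/31 × 403/120 = (20 × 3 × 403) / (31 × 120) = 24180/3720
= 6.50 days

6.50 days


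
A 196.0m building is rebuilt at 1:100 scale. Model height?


Model size = real / scale
= 196.0 / 100
= 1.9600 m

1.9600 m


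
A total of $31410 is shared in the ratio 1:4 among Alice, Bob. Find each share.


Total parts = 1 + 4 = 5
Alice: 31410 × 1/5 = 6282.00
Bob: 31410 × 4/5 = 25128.00
= Alice: $6282.00, Bob: $25128.00

Alice: $6282.00, Bob: $25128.00


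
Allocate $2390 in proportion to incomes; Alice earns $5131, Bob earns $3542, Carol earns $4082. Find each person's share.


Total income = 5131 + 3542 + 4082 = $12755
Alice: $2390 × 5131/12755 = $961.43
Bob: $2390 × 3542/12755 = $663.69
Carol: $2390 × 4082/12755 = $764.87
= Alice: $961.43, Bob: $663.69, Carol: $764.87

Alice: $961.43, Bob: $663.69, Carol: $764.87


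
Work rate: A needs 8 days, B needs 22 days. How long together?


Rate of A = 1/8 per day
Rate of B = 1/22 per day
Combined rate = 1/8 + 1/22 = 30/176 ≈ 0.1705 per day
Days = 1 / combined rate = 176/30
≈ 5.87 days

5.87 days


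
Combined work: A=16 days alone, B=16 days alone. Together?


Rate of A = 1/16 per day
Rate of B = 1/16 per day
Combined rate = 1/16 + 1/16 = 32/256 = 0.1250 per day
Days = 1 / combined rate = 256/32
= 8.00 days

8.00 days


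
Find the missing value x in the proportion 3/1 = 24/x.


Cross multiply: 3 × x = 1 × 24
3x = 24
x = 24 / 3
= 8.00

8.00


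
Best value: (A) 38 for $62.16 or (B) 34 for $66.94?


Deal A: $62.16/38 = $1.6358/unit
Deal B: $66.94/34 = $1.9688/unit
A is cheaper per unit
= Deal A

Deal A


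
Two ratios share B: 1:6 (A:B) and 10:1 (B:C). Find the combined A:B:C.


Match B: multiply A:B by 10 → 10:60
Multiply B:C by 6 → 60:6
Combined: 10:60:6
GCD = 2
= 5:30:3

5:30:3


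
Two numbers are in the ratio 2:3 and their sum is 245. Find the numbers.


Let A = 2k, B = 3k.
2k + 3k = 245
5k = 245 → k = 245/5 = 49
A = 2×49 = 98, B = 3×49 = 147
= A = 98, B = 147

A = 98, B = 147


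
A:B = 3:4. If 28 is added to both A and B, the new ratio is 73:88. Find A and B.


Let A = 3k, B = 4k.
(3k + 28) / (4k + 28) = 73/88
Cross-multiply: 88(3k + 28) = 73(4k + 28)
264k + 2464 = 292k + 2044
264k - 292k = 2044 - 2464
-28k = -420
k = -420/-28 = 15
A = 3×15 = 45, B = 4×15 = 60
= A = 45, B = 60

A = 45, B = 60


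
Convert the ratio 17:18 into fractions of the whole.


Total parts = 17 + 18 = 35
First part: 17/35 = 17/35
Second part: 18/35 = 18/35
= 17/35 and 18/35

17/35 and 18/35


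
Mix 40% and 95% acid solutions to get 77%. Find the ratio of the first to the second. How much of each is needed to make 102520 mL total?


Let x parts of 40% mix with y parts of 95%.
40x + 95y = 77(x + y)
40x + 95y = 77x + 77y
x(40 - 77) = y(77 - 95)
x/y = (95 - 77)/(77 - 40) = 18/37
Simplify: 18:37
Total parts = 55; one part = 102520/55 = 1864.00 mL
40% solution: 18×1864.00 = 33552.00 mL
95% solution: 37×1864.00 = 68968.00 mL
= ratio 18:37; 33552.00 mL and 68968.00 mL

ratio 18:37; 33552.00 mL and 68968.00 mL


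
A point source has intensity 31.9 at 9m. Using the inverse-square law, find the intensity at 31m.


I₁d₁² = I₂d₂²
I₂ = I₁ × (d₁/d₂)²
= 31.9 × (9/31)²
= 31.9 × 81/961
= 2583.9/961
≈ 2.6888

2.6888


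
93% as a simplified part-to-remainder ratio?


93% means 93 parts out of 100; remainder = 7
Part : remainder = 93:7
GCD = 1
= 93:7

93:7


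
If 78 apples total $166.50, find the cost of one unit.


Unit rate = total / quantity
= 166.50 / 78
= $2.13 per unit

$2.13 per unit


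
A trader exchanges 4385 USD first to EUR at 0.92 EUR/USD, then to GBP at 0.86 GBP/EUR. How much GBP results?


Step 1: 4385 USD × 0.92 = 4034.20 EUR
Step 2: 4034.20 EUR × 0.86 = 3469.41 GBP
Implied rate USD→GBP = 0.92 × 0.86 = 0.7912
= 3469.41 GBP

3469.41 GBP


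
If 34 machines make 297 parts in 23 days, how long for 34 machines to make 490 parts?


Days ∝ work / workers, so d₂ = d₁ × (m₁/m₂) × (w₂/w₁)
Workers factor (inverse): 34/34 = 1.0000
Work factor (direct): 490/297 ≈ 1.6498
d₂ = 23 × 34/34 × 490/297 = (23 × 34 × 490) / (34 × 297) = 383180/10098
≈ 37.95 days

37.95 days


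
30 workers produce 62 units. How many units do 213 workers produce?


Direct proportion: y/x = constant
k = 62/30 ≈ 2.0667
y₂ = k × 213 = 62 × 213 / 30 = 13206/30
= 440.20

440.20


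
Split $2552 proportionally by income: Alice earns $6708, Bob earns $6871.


Total income = 6708 + 6871 = $13579
Alice: $2552 × 6708/13579 = $1260.68
Bob: $2552 × 6871/13579 = $1291.32
= Alice: $1260.68, Bob: $1291.32

Alice: $1260.68, Bob: $1291.32


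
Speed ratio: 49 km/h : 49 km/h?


Ratio = 49:49
GCD = 49
Simplified = 1:1
Time ratio (same distance) = 1:1
Speed ratio = 1:1

1:1


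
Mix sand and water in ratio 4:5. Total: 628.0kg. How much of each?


Total parts = 4 + 5 = 9
sand: 628.0 × 4/9 = 279.1kg
water: 628.0 × 5/9 = 348.9kg
= 279.1kg and 348.9kg

279.1kg and 348.9kg


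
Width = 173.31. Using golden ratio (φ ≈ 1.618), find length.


φ = (1 + √5) / 2 ≈ 1.618
Length = width × φ = 173.31 × 1.618 = 280.41558
≈ 280.42

280.42


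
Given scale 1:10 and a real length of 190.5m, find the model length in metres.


Model size = real / scale
= 190.5 / 10
= 19.0500 m

19.0500 m


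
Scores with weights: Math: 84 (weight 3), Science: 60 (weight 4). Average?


Numerator = 84×3 + 60×4
= 252 + 240
= 492
Total weight = 7
Weighted avg = 492/7
= 70.29

70.29


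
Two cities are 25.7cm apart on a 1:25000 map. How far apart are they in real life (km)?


Real distance = map distance × scale
= 25.7cm × 25000
= 642500 cm = 6425.0 m
= 6.425 km

6.425 km


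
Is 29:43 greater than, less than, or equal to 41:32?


29/43 = 0.6744
41/32 = 1.2812
0.6744 < 1.2812, so 29:43 is less
= less than

less than


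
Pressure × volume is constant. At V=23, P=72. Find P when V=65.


Inverse proportion: x × y = constant
k = 23 × 72 = 1656
y₂ = k / 65 = 1656 / 65
= 25.48

25.48


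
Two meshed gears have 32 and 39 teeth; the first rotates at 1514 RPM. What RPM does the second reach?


Gear ratio = 32:39 = 32:39
RPM_B = RPM_A × (teeth_A / teeth_B)
= 1514 × (32/39)
= 1242.3 RPM

1242.3 RPM


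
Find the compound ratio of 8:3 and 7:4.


Compound ratio = (8×7) : (3×4)
= 56:12
GCD = 4
= 14:3

14:3


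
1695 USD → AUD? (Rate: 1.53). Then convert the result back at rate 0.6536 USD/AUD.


Amount × rate = 1695 × 1.53 = 2593.35 AUD
Round-trip: 2593.35 × 0.6536 = 1695.01 USD
= 2593.35 AUD, then 1695.01 USD

2593.35 AUD, then 1695.01 USD


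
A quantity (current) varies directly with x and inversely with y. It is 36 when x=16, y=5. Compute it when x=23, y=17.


z = k·x/y
Solve for k using the known point: k = z·y/x = 36×5/16 = 180/16 = 11.2500
Now evaluate at x=23, y=17:
z = k × 23 / 17 = (180 × 23) / (16 × 17) = 4140/272
≈ 15.2206

15.2206
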